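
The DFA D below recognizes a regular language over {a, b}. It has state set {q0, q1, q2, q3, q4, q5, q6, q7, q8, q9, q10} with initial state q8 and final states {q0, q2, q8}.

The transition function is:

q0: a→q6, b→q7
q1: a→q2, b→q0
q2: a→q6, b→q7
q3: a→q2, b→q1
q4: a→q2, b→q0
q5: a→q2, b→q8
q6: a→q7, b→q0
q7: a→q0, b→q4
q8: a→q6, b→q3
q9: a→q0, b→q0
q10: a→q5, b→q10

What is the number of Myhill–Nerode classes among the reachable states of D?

Reachable states from the start: {q0,q1,q2,q3,q4,q6,q7,q8}. Unreachable: {q5,q9,q10} — drop them.
Start with accepting vs non-accepting: {q0,q2,q8} | {q1,q3,q4,q6,q7}.
Split {q1,q3,q4,q6,q7} by δ(·,a) → {q1,q3,q4,q7} and {q6}.
On input b, block {q1,q3,q4,q7} splits into {q1,q4} and {q3,q7}.
The partition is now stable with 4 blocks: {q0,q2,q8} | {q1,q4} | {q6} | {q3,q7}.

4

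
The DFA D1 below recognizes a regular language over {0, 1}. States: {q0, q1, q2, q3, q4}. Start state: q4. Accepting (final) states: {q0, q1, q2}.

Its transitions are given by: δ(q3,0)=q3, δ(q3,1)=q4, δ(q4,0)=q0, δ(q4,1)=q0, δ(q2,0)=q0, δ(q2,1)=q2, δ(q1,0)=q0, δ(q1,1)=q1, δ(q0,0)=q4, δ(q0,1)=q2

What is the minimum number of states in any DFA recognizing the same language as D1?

States {q1,q3} cannot be reached from the start state, so discard them.
P0 = {q0,q2} | {q4}.
Refine {q0,q2} on symbol 0: members go to different blocks, giving {q0} and {q2}.
The partition is now stable with 3 blocks: {q0} | {q4} | {q2}.

3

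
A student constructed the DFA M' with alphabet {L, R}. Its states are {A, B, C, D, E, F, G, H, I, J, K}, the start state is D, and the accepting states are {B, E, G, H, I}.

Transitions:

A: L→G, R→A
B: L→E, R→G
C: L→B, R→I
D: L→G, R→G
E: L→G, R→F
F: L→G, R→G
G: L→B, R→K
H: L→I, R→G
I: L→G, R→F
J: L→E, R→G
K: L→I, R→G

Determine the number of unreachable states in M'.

No path from D leads to A, C, H, J; the other 7 states are all reachable.

4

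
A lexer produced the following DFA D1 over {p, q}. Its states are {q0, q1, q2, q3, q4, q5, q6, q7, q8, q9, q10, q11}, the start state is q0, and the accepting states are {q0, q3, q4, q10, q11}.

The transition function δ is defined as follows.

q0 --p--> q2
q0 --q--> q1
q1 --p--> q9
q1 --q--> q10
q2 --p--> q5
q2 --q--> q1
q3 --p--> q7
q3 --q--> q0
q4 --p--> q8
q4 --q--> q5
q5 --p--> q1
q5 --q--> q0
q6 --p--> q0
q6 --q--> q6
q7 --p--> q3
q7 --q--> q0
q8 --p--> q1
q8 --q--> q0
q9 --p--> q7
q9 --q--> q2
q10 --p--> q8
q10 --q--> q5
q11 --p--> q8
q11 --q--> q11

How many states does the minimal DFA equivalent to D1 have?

First remove the unreachable states {q4,q6,q11}; 9 states remain.
P0 = {q0,q3,q10} | {q1,q2,q5,q7,q8,q9}.
Split {q0,q3,q10} by δ(·,q) → {q0,q10} and {q3}.
On input p, block {q1,q2,q5,q7,q8,q9} splits into {q1,q2,q5,q8,q9} and {q7}.
On input p, block {q1,q2,q5,q8,q9} splits into {q1,q2,q5,q8} and {q9}.
On input p, block {q1,q2,q5,q8} splits into {q2,q5,q8} and {q1}.
On input q, block {q0,q10} splits into {q0} and {q10}.
On input p, block {q2,q5,q8} splits into {q5,q8} and {q2}.
Stable partition: {q0} | {q5,q8} | {q3} | {q7} | {q9} | {q1} | {q10} | {q2} — 8 equivalence classes.

8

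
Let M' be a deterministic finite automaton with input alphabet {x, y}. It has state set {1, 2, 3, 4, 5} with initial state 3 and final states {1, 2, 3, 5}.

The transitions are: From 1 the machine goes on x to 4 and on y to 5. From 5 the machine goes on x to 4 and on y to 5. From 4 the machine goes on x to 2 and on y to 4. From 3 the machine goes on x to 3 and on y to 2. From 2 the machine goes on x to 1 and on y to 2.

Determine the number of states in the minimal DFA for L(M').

All states are reachable from the start state.
Initial partition by acceptance: {1,2,3,5} | {4}.
On input x, block {1,2,3,5} splits into {1,5} and {2,3}.
Refine {2,3} on symbol x: members go to different blocks, giving {2} and {3}.
No further refinement is possible. Final partition (4 blocks): {1,5} | {4} | {2} | {3}.

4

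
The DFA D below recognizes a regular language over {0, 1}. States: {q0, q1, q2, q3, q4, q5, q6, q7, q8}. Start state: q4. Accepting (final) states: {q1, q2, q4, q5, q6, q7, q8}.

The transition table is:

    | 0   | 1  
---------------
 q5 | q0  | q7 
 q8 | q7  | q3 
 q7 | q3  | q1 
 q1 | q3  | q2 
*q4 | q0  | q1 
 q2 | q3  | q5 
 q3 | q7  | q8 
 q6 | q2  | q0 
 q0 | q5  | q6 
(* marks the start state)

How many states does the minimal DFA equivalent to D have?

Every state is reachable, so we keep all 9.
P0 = {q1,q2,q4,q5,q6,q7,q8} | {q0,q3}.
Split {q1,q2,q4,q5,q6,q7,q8} by δ(·,0) → {q1,q2,q4,q5,q7} and {q6,q8}.
Stable partition: {q1,q2,q4,q5,q7} | {q0,q3} | {q6,q8} — 3 equivalence classes.

3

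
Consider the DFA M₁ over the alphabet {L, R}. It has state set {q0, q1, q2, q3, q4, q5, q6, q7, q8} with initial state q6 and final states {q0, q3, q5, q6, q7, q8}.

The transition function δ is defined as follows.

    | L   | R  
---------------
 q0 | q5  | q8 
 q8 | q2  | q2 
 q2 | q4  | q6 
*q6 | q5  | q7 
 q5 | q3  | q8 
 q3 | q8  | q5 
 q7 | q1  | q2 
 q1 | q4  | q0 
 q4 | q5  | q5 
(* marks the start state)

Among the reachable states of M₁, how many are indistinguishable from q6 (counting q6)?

2

P0 = {q0,q3,q5,q6,q7,q8} | {q1,q2,q4}.
On input L, block {q0,q3,q5,q6,q7,q8} splits into {q0,q3,q5,q6} and {q7,q8}.
On input L, block {q0,q3,q5,q6} splits into {q0,q5,q6} and {q3}.
On input L, block {q0,q5,q6} splits into {q0,q6} and {q5}.
On input L, block {q1,q2,q4} splits into {q1,q2} and {q4}.
Stable partition: {q0,q6} | {q1,q2} | {q7,q8} | {q3} | {q5} | {q4} — 6 equivalence classes.
State q6 belongs to the block {q0,q6}, which has 2 states.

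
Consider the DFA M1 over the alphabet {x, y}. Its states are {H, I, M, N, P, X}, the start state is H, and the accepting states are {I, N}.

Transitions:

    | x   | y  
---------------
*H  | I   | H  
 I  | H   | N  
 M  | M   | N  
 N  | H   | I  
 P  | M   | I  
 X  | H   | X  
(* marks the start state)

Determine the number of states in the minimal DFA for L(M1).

First remove the unreachable states {M,P,X}; 3 states remain.
Start with accepting vs non-accepting: {I,N} | {H}.
The partition is now stable with 2 blocks: {I,N} | {H}.

2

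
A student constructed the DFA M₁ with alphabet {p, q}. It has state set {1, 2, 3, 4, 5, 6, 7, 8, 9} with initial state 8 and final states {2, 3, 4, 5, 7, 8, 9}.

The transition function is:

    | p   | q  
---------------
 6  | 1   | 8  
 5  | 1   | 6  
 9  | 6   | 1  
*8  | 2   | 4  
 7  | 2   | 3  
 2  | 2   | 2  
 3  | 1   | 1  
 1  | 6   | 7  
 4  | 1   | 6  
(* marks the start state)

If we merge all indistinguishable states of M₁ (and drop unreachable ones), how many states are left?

Reachable states from the start: {1,2,3,4,6,7,8}. Unreachable: {5,9} — drop them.
Initial partition by acceptance: {2,3,4,7,8} | {1,6}.
Split {2,3,4,7,8} by δ(·,p) → {2,7,8} and {3,4}.
Refine {2,7,8} on symbol q: members go to different blocks, giving {7,8} and {2}.
Stable partition: {7,8} | {1,6} | {3,4} | {2} — 4 equivalence classes.

4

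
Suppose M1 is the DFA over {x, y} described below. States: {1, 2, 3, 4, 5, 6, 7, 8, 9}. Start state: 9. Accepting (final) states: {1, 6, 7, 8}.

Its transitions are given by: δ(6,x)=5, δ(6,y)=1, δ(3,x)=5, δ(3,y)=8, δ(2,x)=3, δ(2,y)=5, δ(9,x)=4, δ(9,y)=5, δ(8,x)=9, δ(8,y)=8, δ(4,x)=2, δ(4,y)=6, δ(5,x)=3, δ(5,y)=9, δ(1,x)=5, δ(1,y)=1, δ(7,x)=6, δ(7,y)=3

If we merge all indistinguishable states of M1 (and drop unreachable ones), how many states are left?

Reachable states from the start: {1,2,3,4,5,6,8,9}. Unreachable: {7} — drop them.
Start with accepting vs non-accepting: {1,6,8} | {2,3,4,5,9}.
Split {2,3,4,5,9} by δ(·,y) → {2,5,9} and {3,4}.
The partition is now stable with 3 blocks: {1,6,8} | {2,5,9} | {3,4}.

3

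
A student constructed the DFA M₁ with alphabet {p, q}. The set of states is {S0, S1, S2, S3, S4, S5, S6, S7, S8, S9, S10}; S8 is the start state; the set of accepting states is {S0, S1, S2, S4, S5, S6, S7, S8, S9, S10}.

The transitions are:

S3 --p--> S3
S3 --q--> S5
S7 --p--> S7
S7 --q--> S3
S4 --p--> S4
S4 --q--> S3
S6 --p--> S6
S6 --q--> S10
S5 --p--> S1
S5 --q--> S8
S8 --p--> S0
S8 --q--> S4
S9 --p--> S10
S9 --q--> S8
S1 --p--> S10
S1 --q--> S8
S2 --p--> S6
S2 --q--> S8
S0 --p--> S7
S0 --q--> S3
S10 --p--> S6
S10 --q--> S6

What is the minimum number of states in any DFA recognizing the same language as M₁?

First remove the unreachable states {S2,S9}; 9 states remain.
Initial partition by acceptance: {S0,S1,S4,S5,S6,S7,S8,S10} | {S3}.
On input q, block {S0,S1,S4,S5,S6,S7,S8,S10} splits into {S1,S5,S6,S8,S10} and {S0,S4,S7}.
Split {S1,S5,S6,S8,S10} by δ(·,p) → {S1,S5,S6,S10} and {S8}.
Split {S1,S5,S6,S10} by δ(·,q) → {S1,S5} and {S6,S10}.
Split {S1,S5} by δ(·,p) → {S1} and {S5}.
Stable partition: {S1} | {S3} | {S0,S4,S7} | {S8} | {S6,S10} | {S5} — 6 equivalence classes.

6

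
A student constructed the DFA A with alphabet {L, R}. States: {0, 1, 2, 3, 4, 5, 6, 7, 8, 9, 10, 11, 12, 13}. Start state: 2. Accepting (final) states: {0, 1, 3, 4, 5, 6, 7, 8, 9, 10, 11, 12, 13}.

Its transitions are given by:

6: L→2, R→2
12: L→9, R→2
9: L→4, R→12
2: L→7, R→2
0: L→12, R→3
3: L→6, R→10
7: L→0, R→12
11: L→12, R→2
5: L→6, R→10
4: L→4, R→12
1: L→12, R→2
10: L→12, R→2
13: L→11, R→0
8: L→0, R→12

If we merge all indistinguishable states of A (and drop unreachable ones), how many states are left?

8

Reachable states from the start: {0,2,3,4,6,7,9,10,12}. Unreachable: {1,5,8,11,13} — drop them.
Initial partition by acceptance: {0,3,4,6,7,9,10,12} | {2}.
On input L, block {0,3,4,6,7,9,10,12} splits into {0,3,4,7,9,10,12} and {6}.
On input L, block {0,3,4,7,9,10,12} splits into {0,4,7,9,10,12} and {3}.
Split {0,4,7,9,10,12} by δ(·,R) → {4,7,9} and {10,12} and {0}.
Split {4,7,9} by δ(·,L) → {4,9} and {7}.
Refine {10,12} on symbol L: members go to different blocks, giving {10} and {12}.
No further refinement is possible. Final partition (8 blocks): {4,9} | {2} | {6} | {3} | {10} | {0} | {7} | {12}.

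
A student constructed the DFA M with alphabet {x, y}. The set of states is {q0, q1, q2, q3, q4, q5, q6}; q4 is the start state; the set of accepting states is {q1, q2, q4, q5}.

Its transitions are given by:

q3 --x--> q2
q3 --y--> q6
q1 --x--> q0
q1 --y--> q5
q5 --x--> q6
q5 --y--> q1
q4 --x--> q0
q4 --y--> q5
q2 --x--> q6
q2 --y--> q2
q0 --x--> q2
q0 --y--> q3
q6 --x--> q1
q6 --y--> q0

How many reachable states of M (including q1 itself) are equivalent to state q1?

4

Start with accepting vs non-accepting: {q1,q2,q4,q5} | {q0,q3,q6}.
The partition is now stable with 2 blocks: {q1,q2,q4,q5} | {q0,q3,q6}.
The equivalence class containing q1 is {q1,q2,q4,q5}, of size 4.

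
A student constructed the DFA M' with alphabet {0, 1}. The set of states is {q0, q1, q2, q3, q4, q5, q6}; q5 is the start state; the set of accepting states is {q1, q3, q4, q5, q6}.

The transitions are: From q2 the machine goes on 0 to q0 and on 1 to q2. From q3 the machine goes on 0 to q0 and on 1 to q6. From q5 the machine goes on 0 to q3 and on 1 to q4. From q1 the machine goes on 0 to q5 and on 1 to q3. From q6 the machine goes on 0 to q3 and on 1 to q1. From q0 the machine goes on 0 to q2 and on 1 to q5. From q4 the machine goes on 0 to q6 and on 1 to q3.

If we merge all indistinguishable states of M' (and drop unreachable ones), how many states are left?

All states are reachable from the start state.
P0 = {q1,q3,q4,q5,q6} | {q0,q2}.
Refine {q1,q3,q4,q5,q6} on symbol 0: members go to different blocks, giving {q1,q4,q5,q6} and {q3}.
Refine {q1,q4,q5,q6} on symbol 0: members go to different blocks, giving {q1,q4} and {q5,q6}.
Refine {q0,q2} on symbol 1: members go to different blocks, giving {q0} and {q2}.
The partition is now stable with 5 blocks: {q1,q4} | {q0} | {q3} | {q5,q6} | {q2}.

5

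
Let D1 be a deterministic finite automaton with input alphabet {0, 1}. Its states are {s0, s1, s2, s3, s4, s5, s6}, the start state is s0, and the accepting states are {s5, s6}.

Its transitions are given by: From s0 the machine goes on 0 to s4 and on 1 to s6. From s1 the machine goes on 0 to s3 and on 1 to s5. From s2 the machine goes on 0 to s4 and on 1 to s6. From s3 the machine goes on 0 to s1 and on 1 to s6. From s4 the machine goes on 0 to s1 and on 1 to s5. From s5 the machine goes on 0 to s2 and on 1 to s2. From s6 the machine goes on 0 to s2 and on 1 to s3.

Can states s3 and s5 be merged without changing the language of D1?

No

Every state is reachable, so we keep all 7.
P0 = {s5,s6} | {s0,s1,s2,s3,s4}.
Stable partition: {s5,s6} | {s0,s1,s2,s3,s4} — 2 equivalence classes.
s3 and s5 end up in different blocks, so they are distinguishable. For instance, the string 'ε' is accepted from only s5.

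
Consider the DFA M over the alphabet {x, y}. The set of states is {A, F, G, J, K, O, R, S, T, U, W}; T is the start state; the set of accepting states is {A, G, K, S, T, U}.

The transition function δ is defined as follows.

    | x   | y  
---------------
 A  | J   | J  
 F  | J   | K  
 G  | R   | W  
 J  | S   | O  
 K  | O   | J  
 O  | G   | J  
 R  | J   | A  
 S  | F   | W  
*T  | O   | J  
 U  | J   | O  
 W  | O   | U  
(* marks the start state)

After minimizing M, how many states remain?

Every state is reachable, so we keep all 11.
Initial partition by acceptance: {A,G,K,S,T,U} | {F,J,O,R,W}.
Refine {F,J,O,R,W} on symbol x: members go to different blocks, giving {F,R,W} and {J,O}.
Refine {A,G,K,S,T,U} on symbol x: members go to different blocks, giving {A,K,T,U} and {G,S}.
The partition is now stable with 4 blocks: {A,K,T,U} | {F,R,W} | {J,O} | {G,S}.

4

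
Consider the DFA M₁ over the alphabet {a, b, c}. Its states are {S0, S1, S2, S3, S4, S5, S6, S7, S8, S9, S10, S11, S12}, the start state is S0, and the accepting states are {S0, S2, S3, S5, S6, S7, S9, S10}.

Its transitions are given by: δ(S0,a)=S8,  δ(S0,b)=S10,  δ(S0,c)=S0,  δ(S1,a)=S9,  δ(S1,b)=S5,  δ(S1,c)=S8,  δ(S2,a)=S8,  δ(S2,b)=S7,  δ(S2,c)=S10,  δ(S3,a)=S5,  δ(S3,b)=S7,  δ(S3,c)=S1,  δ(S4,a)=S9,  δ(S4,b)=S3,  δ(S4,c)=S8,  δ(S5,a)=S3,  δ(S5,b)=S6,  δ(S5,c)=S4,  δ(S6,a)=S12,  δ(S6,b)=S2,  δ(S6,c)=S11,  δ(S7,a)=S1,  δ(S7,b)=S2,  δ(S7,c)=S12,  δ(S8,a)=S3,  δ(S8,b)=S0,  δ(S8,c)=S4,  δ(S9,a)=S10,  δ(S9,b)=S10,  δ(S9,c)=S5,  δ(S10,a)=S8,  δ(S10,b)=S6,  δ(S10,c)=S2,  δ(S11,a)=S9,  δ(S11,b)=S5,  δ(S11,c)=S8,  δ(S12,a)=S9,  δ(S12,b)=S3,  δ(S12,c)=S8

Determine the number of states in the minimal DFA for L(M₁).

All states are reachable from the start state.
P0 = {S0,S2,S3,S5,S6,S7,S9,S10} | {S1,S4,S8,S11,S12}.
Split {S0,S2,S3,S5,S6,S7,S9,S10} by δ(·,a) → {S0,S2,S6,S7,S10} and {S3,S5,S9}.
Refine {S0,S2,S6,S7,S10} on symbol c: members go to different blocks, giving {S0,S2,S10} and {S6,S7}.
Split {S0,S2,S10} by δ(·,b) → {S2,S10} and {S0}.
On input b, block {S1,S4,S8,S11,S12} splits into {S1,S4,S11,S12} and {S8}.
Refine {S3,S5,S9} on symbol a: members go to different blocks, giving {S3,S5} and {S9}.
The partition is now stable with 7 blocks: {S2,S10} | {S1,S4,S11,S12} | {S3,S5} | {S6,S7} | {S0} | {S8} | {S9}.

7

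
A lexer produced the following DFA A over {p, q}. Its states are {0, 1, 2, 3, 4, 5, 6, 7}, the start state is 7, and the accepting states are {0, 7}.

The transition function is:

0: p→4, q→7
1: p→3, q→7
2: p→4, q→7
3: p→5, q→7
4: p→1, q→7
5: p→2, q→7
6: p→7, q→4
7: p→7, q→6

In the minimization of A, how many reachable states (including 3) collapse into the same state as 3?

5

States {0} cannot be reached from the start state, so discard them.
Start with accepting vs non-accepting: {7} | {1,2,3,4,5,6}.
Refine {1,2,3,4,5,6} on symbol p: members go to different blocks, giving {1,2,3,4,5} and {6}.
Stable partition: {7} | {1,2,3,4,5} | {6} — 3 equivalence classes.
State 3 belongs to the block {1,2,3,4,5}, which has 5 states.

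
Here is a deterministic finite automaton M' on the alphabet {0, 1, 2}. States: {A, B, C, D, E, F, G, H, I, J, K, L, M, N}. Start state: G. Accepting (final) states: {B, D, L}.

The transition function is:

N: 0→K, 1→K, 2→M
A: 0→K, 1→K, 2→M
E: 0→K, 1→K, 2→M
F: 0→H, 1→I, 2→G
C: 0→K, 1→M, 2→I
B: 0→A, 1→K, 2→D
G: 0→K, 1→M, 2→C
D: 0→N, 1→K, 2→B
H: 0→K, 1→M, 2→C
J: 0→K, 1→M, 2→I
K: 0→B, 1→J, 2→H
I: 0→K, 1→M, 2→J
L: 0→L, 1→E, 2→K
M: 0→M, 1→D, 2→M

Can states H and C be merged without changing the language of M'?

States {E,F,L} cannot be reached from the start state, so discard them.
P0 = {B,D} | {A,C,G,H,I,J,K,M,N}.
Split {A,C,G,H,I,J,K,M,N} by δ(·,0) → {A,C,G,H,I,J,M,N} and {K}.
On input 0, block {A,C,G,H,I,J,M,N} splits into {A,C,G,H,I,J,N} and {M}.
Refine {A,C,G,H,I,J,N} on symbol 1: members go to different blocks, giving {C,G,H,I,J} and {A,N}.
The partition is now stable with 5 blocks: {B,D} | {C,G,H,I,J} | {K} | {M} | {A,N}.
H and C lie in the same block of the stable partition, so they are equivalent — no string distinguishes them.

Yes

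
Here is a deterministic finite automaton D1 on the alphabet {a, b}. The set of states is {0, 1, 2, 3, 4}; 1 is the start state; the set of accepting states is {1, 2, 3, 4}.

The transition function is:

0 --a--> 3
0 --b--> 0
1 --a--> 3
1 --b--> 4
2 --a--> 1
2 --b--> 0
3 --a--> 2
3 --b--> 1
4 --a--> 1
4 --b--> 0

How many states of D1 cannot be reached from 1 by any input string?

A breadth-first search from the start state visits every state.

0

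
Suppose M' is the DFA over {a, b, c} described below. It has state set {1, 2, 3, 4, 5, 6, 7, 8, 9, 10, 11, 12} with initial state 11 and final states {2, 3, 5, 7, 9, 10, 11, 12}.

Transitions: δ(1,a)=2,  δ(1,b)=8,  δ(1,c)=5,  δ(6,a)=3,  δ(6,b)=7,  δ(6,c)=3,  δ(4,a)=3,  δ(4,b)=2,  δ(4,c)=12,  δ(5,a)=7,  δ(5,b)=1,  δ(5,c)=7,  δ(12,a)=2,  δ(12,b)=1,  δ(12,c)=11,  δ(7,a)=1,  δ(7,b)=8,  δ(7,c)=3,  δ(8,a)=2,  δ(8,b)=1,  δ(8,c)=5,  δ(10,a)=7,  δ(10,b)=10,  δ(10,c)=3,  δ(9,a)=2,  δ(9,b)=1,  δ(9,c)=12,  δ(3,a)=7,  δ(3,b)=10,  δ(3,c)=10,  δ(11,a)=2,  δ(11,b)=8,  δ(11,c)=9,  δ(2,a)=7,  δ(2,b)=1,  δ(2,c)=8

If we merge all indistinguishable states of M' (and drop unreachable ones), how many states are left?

6

First remove the unreachable states {4,6}; 10 states remain.
P0 = {2,3,5,7,9,10,11,12} | {1,8}.
On input a, block {2,3,5,7,9,10,11,12} splits into {2,3,5,9,10,11,12} and {7}.
Split {2,3,5,9,10,11,12} by δ(·,a) → {2,3,5,10} and {9,11,12}.
Split {2,3,5,10} by δ(·,b) → {2,5} and {3,10}.
Refine {2,5} on symbol c: members go to different blocks, giving {2} and {5}.
No further refinement is possible. Final partition (6 blocks): {2} | {1,8} | {7} | {9,11,12} | {3,10} | {5}.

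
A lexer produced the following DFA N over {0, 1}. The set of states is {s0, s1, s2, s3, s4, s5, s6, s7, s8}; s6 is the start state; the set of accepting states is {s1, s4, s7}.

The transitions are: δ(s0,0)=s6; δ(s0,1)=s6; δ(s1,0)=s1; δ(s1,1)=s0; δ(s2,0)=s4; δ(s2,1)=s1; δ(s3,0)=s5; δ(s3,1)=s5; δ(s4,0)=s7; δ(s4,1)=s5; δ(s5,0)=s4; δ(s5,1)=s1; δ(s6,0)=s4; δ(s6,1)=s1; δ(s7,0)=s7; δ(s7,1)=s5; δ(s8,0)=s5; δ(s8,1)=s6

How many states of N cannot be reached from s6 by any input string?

3

No path from s6 leads to s2, s3, s8; the other 6 states are all reachable.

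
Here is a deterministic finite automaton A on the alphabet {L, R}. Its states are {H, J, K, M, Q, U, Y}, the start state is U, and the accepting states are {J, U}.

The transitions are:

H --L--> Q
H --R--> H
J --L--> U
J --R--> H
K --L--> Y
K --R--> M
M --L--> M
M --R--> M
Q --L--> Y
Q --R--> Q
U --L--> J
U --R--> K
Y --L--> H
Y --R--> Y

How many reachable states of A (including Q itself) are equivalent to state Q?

5

All states are reachable from the start state.
P0 = {J,U} | {H,K,M,Q,Y}.
The partition is now stable with 2 blocks: {J,U} | {H,K,M,Q,Y}.
The equivalence class containing Q is {H,K,M,Q,Y}, of size 5.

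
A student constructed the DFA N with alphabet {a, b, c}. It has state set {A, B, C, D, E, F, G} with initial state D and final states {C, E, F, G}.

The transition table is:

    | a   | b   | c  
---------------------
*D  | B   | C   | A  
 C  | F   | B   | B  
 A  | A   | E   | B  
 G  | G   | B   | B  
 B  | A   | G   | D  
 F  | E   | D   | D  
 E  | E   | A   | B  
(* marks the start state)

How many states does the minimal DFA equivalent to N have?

2

Initial partition by acceptance: {C,E,F,G} | {A,B,D}.
The partition is now stable with 2 blocks: {C,E,F,G} | {A,B,D}.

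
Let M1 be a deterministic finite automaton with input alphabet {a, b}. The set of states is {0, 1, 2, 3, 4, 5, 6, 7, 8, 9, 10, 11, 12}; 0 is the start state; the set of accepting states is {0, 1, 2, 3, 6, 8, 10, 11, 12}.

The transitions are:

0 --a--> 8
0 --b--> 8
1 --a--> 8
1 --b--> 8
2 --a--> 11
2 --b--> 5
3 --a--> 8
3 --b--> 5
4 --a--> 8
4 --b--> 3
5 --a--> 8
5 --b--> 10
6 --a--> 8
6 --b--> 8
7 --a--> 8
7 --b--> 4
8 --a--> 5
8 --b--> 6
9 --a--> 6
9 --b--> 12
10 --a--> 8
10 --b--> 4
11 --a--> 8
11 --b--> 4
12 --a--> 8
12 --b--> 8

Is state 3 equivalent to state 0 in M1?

No

First remove the unreachable states {1,2,7,9,11,12}; 7 states remain.
Start with accepting vs non-accepting: {0,3,6,8,10} | {4,5}.
On input a, block {0,3,6,8,10} splits into {0,3,6,10} and {8}.
Refine {0,3,6,10} on symbol b: members go to different blocks, giving {0,6} and {3,10}.
No further refinement is possible. Final partition (4 blocks): {0,6} | {4,5} | {8} | {3,10}.
3 and 0 end up in different blocks, so they are distinguishable. For instance, the string 'b' is accepted from only 0.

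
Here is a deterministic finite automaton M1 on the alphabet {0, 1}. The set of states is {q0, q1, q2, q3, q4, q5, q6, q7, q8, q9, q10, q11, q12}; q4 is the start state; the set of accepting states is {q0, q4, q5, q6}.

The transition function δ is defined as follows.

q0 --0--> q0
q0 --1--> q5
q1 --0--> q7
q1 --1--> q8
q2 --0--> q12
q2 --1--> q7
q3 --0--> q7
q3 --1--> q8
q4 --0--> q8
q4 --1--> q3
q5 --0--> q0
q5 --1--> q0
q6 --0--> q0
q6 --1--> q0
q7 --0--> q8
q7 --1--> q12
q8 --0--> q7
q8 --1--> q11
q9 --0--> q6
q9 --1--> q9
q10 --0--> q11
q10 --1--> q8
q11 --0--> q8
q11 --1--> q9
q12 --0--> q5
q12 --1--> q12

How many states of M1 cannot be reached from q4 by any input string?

Starting at q4 and following transitions, the reachable set is {q0, q3, q4, q5, q6, q7, q8, q9, q11, q12}. That leaves q1, q2, q10 unreachable — 3 in total.

3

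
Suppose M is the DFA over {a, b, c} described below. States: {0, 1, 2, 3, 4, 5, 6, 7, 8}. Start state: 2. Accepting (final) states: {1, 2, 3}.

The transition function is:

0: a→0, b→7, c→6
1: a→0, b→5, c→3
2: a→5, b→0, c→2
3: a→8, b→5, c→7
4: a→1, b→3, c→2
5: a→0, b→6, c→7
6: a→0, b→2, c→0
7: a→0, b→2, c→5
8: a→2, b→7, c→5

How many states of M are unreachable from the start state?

4

BFS from 2 reaches {0, 2, 5, 6, 7}; the 4 state(s) 1, 3, 4, 8 are never visited.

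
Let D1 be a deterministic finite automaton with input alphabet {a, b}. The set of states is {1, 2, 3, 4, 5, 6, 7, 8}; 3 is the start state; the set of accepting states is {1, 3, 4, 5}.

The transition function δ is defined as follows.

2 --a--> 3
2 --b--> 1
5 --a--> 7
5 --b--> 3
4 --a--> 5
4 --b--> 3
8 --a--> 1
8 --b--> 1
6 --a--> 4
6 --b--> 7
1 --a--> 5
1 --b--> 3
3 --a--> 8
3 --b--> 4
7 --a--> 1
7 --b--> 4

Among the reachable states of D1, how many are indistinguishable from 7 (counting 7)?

First remove the unreachable states {2,6}; 6 states remain.
Start with accepting vs non-accepting: {1,3,4,5} | {7,8}.
Split {1,3,4,5} by δ(·,a) → {1,4} and {3,5}.
Split {3,5} by δ(·,b) → {3} and {5}.
Stable partition: {1,4} | {7,8} | {3} | {5} — 4 equivalence classes.
The equivalence class containing 7 is {7,8}, of size 2.

2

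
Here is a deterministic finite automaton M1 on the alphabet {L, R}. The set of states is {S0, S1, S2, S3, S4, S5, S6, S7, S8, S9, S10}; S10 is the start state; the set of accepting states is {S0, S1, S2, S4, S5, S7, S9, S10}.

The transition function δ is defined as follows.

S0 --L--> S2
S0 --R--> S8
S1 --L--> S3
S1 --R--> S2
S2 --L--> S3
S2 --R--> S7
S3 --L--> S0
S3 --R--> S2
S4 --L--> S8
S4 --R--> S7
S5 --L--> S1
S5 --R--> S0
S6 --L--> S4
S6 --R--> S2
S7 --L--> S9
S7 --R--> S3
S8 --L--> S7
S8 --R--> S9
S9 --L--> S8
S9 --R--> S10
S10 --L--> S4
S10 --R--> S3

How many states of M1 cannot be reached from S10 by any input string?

3

Starting at S10 and following transitions, the reachable set is {S0, S2, S3, S4, S7, S8, S9, S10}. That leaves S1, S5, S6 unreachable — 3 in total.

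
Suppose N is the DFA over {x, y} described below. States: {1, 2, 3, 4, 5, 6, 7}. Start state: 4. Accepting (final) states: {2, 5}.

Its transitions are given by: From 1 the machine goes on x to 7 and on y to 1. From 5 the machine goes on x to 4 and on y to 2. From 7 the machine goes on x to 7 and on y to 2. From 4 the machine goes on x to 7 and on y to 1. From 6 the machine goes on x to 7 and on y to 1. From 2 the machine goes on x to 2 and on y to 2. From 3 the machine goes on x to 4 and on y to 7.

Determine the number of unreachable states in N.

No path from 4 leads to 3, 5, 6; the other 4 states are all reachable.

3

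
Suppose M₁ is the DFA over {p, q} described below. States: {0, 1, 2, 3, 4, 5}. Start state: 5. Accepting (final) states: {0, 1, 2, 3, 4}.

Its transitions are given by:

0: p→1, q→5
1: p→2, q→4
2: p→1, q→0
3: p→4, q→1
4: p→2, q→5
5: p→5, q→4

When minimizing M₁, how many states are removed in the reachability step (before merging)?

1

Starting at 5 and following transitions, the reachable set is {0, 1, 2, 4, 5}. That leaves 3 unreachable — 1 in total.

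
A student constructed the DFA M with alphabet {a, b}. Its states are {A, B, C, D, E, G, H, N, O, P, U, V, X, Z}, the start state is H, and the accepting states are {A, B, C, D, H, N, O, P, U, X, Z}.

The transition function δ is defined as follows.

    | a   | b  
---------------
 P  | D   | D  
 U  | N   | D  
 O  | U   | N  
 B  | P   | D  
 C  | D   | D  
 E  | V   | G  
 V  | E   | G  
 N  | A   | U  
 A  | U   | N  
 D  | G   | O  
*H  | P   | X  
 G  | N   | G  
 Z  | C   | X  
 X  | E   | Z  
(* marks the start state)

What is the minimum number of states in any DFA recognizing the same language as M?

First remove the unreachable states {B}; 13 states remain.
P0 = {A,C,D,H,N,O,P,U,X,Z} | {E,G,V}.
On input a, block {A,C,D,H,N,O,P,U,X,Z} splits into {A,C,H,N,O,P,U,Z} and {D,X}.
Refine {A,C,H,N,O,P,U,Z} on symbol a: members go to different blocks, giving {A,H,N,O,U,Z} and {C,P}.
Split {A,H,N,O,U,Z} by δ(·,a) → {A,N,O,U} and {H,Z}.
Split {A,N,O,U} by δ(·,b) → {A,N,O} and {U}.
Split {A,N,O} by δ(·,a) → {A,O} and {N}.
On input a, block {E,G,V} splits into {E,V} and {G}.
Split {D,X} by δ(·,a) → {D} and {X}.
Stable partition: {A,O} | {E,V} | {D} | {C,P} | {H,Z} | {U} | {N} | {G} | {X} — 9 equivalence classes.

9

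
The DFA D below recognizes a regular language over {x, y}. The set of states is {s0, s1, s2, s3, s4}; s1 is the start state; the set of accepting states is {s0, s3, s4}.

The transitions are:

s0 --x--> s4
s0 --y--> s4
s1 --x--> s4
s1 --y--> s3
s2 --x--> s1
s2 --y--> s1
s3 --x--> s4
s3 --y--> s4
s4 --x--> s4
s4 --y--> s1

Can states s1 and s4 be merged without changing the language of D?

Reachable states from the start: {s1,s3,s4}. Unreachable: {s0,s2} — drop them.
P0 = {s3,s4} | {s1}.
On input y, block {s3,s4} splits into {s3} and {s4}.
Stable partition: {s3} | {s1} | {s4} — 3 equivalence classes.
s1 and s4 end up in different blocks, so they are distinguishable. For instance, the string 'ε' is accepted from only s4.

No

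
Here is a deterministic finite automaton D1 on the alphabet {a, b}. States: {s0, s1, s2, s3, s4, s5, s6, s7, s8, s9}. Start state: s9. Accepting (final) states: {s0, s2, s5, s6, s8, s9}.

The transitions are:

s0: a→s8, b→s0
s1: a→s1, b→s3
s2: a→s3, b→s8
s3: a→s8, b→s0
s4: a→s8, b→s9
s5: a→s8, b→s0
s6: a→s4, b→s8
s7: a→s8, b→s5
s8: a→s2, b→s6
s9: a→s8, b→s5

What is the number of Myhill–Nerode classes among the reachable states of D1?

States {s1,s7} cannot be reached from the start state, so discard them.
Start with accepting vs non-accepting: {s0,s2,s5,s6,s8,s9} | {s3,s4}.
Split {s0,s2,s5,s6,s8,s9} by δ(·,a) → {s0,s5,s8,s9} and {s2,s6}.
Refine {s0,s5,s8,s9} on symbol a: members go to different blocks, giving {s0,s5,s9} and {s8}.
No further refinement is possible. Final partition (4 blocks): {s0,s5,s9} | {s3,s4} | {s2,s6} | {s8}.

4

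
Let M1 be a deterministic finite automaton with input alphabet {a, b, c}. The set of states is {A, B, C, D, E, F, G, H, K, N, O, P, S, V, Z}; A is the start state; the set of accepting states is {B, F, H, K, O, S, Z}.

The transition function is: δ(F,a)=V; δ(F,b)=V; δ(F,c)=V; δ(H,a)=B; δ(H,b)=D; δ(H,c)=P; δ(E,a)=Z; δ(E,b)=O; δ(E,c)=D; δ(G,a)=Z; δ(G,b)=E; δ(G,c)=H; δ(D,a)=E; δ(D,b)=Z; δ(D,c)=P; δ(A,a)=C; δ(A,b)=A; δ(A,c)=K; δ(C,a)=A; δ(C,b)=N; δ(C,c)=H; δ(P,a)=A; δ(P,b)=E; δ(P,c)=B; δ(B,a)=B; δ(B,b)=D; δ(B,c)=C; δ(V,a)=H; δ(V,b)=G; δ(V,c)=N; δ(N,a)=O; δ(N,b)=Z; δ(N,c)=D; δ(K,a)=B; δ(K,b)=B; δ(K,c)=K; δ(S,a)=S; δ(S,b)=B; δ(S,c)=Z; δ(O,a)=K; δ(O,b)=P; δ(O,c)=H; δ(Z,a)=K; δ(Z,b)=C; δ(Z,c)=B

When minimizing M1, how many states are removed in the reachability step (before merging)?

4

BFS from A reaches {A, B, C, D, E, H, K, N, O, P, Z}; the 4 state(s) F, G, S, V are never visited.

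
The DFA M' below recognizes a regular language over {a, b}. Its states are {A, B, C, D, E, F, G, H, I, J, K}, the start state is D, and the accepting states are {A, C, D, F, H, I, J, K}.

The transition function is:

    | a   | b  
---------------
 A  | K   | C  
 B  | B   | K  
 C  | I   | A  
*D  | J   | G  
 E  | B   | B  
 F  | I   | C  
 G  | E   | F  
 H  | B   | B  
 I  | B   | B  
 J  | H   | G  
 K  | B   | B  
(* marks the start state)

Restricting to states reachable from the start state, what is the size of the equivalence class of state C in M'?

3

Initial partition by acceptance: {A,C,D,F,H,I,J,K} | {B,E,G}.
Split {A,C,D,F,H,I,J,K} by δ(·,a) → {A,C,D,F,J} and {H,I,K}.
On input a, block {A,C,D,F,J} splits into {A,C,F,J} and {D}.
On input b, block {A,C,F,J} splits into {A,C,F} and {J}.
On input b, block {B,E,G} splits into {B} and {E} and {G}.
The partition is now stable with 7 blocks: {A,C,F} | {B} | {H,I,K} | {D} | {J} | {E} | {G}.
State C belongs to the block {A,C,F}, which has 3 states.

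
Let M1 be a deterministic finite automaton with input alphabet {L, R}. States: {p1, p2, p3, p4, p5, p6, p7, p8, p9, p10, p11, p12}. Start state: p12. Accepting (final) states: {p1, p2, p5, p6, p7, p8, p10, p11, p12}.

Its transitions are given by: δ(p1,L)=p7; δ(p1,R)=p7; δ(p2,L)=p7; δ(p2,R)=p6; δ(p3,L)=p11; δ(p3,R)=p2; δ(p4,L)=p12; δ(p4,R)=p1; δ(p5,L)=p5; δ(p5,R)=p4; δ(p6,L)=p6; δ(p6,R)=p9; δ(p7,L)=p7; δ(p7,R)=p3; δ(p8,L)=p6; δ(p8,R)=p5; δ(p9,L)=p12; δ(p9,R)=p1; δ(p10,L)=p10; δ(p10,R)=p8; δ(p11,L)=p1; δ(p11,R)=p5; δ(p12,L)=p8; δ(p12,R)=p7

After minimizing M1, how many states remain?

First remove the unreachable states {p10}; 11 states remain.
Initial partition by acceptance: {p1,p2,p5,p6,p7,p8,p11,p12} | {p3,p4,p9}.
On input R, block {p1,p2,p5,p6,p7,p8,p11,p12} splits into {p1,p2,p8,p11,p12} and {p5,p6,p7}.
Split {p1,p2,p8,p11,p12} by δ(·,L) → {p1,p2,p8} and {p11,p12}.
Stable partition: {p1,p2,p8} | {p3,p4,p9} | {p5,p6,p7} | {p11,p12} — 4 equivalence classes.

4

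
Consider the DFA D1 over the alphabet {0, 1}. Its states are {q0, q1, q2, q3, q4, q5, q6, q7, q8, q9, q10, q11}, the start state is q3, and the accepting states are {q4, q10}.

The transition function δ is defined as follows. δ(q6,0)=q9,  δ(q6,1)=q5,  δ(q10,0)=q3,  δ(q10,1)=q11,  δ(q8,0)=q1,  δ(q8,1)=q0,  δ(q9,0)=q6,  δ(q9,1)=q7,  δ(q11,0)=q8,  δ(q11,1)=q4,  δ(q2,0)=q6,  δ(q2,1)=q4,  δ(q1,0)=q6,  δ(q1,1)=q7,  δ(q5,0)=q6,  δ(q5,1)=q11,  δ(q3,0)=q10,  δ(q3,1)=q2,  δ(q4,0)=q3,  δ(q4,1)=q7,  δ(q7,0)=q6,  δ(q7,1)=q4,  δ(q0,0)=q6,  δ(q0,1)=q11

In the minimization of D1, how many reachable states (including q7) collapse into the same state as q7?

Every state is reachable, so we keep all 12.
Initial partition by acceptance: {q4,q10} | {q0,q1,q2,q3,q5,q6,q7,q8,q9,q11}.
Refine {q0,q1,q2,q3,q5,q6,q7,q8,q9,q11} on symbol 0: members go to different blocks, giving {q0,q1,q2,q5,q6,q7,q8,q9,q11} and {q3}.
On input 1, block {q0,q1,q2,q5,q6,q7,q8,q9,q11} splits into {q0,q1,q5,q6,q8,q9} and {q2,q7,q11}.
On input 1, block {q0,q1,q5,q6,q8,q9} splits into {q0,q1,q5,q9} and {q6,q8}.
The partition is now stable with 5 blocks: {q4,q10} | {q0,q1,q5,q9} | {q3} | {q2,q7,q11} | {q6,q8}.
The equivalence class containing q7 is {q2,q7,q11}, of size 3.

3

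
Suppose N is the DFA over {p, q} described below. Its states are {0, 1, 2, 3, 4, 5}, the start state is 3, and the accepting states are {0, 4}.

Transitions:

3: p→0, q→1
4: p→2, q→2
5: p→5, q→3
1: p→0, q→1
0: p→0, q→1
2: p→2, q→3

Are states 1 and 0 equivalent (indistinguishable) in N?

No

States {2,4,5} cannot be reached from the start state, so discard them.
P0 = {0} | {1,3}.
Stable partition: {0} | {1,3} — 2 equivalence classes.
1 and 0 end up in different blocks, so they are distinguishable. For instance, the string 'ε' is accepted from only 0.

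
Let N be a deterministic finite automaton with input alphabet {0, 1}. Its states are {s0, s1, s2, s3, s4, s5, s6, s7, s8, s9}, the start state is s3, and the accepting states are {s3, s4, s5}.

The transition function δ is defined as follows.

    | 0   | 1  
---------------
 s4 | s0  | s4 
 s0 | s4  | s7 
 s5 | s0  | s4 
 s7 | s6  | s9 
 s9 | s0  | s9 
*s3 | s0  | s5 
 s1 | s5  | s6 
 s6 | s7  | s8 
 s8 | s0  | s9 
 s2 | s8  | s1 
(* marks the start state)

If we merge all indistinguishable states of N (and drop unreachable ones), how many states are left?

4

States {s1,s2} cannot be reached from the start state, so discard them.
Initial partition by acceptance: {s3,s4,s5} | {s0,s6,s7,s8,s9}.
Split {s0,s6,s7,s8,s9} by δ(·,0) → {s6,s7,s8,s9} and {s0}.
On input 0, block {s6,s7,s8,s9} splits into {s6,s7} and {s8,s9}.
The partition is now stable with 4 blocks: {s3,s4,s5} | {s6,s7} | {s0} | {s8,s9}.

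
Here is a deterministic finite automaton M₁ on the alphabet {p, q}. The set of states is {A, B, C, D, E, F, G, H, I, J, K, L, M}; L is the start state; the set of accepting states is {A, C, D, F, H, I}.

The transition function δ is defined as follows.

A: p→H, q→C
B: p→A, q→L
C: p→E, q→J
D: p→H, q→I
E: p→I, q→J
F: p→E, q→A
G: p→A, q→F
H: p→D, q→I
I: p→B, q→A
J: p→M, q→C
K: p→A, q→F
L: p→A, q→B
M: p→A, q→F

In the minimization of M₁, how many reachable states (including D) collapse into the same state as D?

2

First remove the unreachable states {G,K}; 11 states remain.
P0 = {A,C,D,F,H,I} | {B,E,J,L,M}.
On input p, block {A,C,D,F,H,I} splits into {A,D,H} and {C,F,I}.
On input p, block {B,E,J,L,M} splits into {B,L,M} and {E} and {J}.
Refine {B,L,M} on symbol q: members go to different blocks, giving {B,L} and {M}.
Split {C,F,I} by δ(·,p) → {C,F} and {I}.
On input q, block {A,D,H} splits into {D,H} and {A}.
Split {C,F} by δ(·,q) → {C} and {F}.
The partition is now stable with 9 blocks: {D,H} | {B,L} | {C} | {E} | {J} | {M} | {I} | {A} | {F}.
State D belongs to the block {D,H}, which has 2 states.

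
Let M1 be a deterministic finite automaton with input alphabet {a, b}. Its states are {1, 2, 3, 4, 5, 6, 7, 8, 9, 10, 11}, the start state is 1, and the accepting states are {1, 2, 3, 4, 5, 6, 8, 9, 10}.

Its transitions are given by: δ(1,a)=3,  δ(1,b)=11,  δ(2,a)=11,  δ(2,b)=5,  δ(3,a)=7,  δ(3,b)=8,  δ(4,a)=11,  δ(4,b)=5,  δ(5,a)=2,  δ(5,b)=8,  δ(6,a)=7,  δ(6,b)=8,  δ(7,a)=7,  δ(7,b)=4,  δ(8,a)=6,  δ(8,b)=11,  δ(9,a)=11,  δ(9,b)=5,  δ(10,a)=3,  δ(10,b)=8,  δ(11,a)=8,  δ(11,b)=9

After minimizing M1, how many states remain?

6

First remove the unreachable states {10}; 10 states remain.
P0 = {1,2,3,4,5,6,8,9} | {7,11}.
Refine {1,2,3,4,5,6,8,9} on symbol a: members go to different blocks, giving {2,3,4,6,9} and {1,5,8}.
Split {7,11} by δ(·,a) → {7} and {11}.
Refine {2,3,4,6,9} on symbol a: members go to different blocks, giving {2,4,9} and {3,6}.
On input a, block {1,5,8} splits into {1,8} and {5}.
The partition is now stable with 6 blocks: {2,4,9} | {7} | {1,8} | {11} | {3,6} | {5}.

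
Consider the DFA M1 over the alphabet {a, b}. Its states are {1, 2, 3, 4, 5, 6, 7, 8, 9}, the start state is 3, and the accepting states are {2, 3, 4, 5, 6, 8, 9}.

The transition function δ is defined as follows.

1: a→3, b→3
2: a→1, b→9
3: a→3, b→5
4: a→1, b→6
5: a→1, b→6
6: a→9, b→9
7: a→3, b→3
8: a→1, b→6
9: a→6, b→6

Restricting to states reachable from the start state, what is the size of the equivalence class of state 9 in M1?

Reachable states from the start: {1,3,5,6,9}. Unreachable: {2,4,7,8} — drop them.
Start with accepting vs non-accepting: {3,5,6,9} | {1}.
Split {3,5,6,9} by δ(·,a) → {3,6,9} and {5}.
Refine {3,6,9} on symbol b: members go to different blocks, giving {6,9} and {3}.
No further refinement is possible. Final partition (4 blocks): {6,9} | {1} | {5} | {3}.
State 9 belongs to the block {6,9}, which has 2 states.

2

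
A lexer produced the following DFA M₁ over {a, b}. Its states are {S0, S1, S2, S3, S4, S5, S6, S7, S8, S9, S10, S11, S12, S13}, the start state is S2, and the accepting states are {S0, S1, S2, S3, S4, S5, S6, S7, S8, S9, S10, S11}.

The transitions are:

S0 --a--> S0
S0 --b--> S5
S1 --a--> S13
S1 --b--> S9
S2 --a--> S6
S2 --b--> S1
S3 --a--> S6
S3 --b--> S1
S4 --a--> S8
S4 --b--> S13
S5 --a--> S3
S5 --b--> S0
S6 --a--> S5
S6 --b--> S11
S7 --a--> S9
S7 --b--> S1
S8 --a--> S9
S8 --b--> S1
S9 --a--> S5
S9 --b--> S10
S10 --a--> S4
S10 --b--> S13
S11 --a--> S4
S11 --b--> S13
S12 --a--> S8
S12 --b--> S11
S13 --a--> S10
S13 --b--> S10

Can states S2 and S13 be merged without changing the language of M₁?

States {S7,S12} cannot be reached from the start state, so discard them.
Start with accepting vs non-accepting: {S0,S1,S2,S3,S4,S5,S6,S8,S9,S10,S11} | {S13}.
On input a, block {S0,S1,S2,S3,S4,S5,S6,S8,S9,S10,S11} splits into {S0,S2,S3,S4,S5,S6,S8,S9,S10,S11} and {S1}.
On input b, block {S0,S2,S3,S4,S5,S6,S8,S9,S10,S11} splits into {S0,S5,S6,S9} and {S2,S3,S8} and {S4,S10,S11}.
Refine {S0,S5,S6,S9} on symbol a: members go to different blocks, giving {S0,S6,S9} and {S5}.
Refine {S0,S6,S9} on symbol a: members go to different blocks, giving {S6,S9} and {S0}.
On input a, block {S4,S10,S11} splits into {S10,S11} and {S4}.
Stable partition: {S6,S9} | {S13} | {S1} | {S2,S3,S8} | {S10,S11} | {S5} | {S0} | {S4} — 8 equivalence classes.
S2 and S13 end up in different blocks, so they are distinguishable. For instance, the string 'ε' is accepted from only S2.

No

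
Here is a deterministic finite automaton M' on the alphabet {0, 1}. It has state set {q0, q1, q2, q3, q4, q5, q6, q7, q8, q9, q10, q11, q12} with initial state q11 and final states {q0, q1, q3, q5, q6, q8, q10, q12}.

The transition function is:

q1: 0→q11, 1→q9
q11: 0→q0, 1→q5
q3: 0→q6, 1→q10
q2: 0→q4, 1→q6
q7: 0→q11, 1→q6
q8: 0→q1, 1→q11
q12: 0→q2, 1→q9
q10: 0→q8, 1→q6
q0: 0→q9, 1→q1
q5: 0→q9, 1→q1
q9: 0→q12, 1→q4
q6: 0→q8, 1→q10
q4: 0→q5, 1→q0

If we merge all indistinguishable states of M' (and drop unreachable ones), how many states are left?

Reachable states from the start: {q0,q1,q2,q4,q5,q6,q8,q9,q10,q11,q12}. Unreachable: {q3,q7} — drop them.
Start with accepting vs non-accepting: {q0,q1,q5,q6,q8,q10,q12} | {q2,q4,q9,q11}.
Refine {q0,q1,q5,q6,q8,q10,q12} on symbol 0: members go to different blocks, giving {q0,q1,q5,q12} and {q6,q8,q10}.
On input 1, block {q0,q1,q5,q12} splits into {q0,q5} and {q1,q12}.
Refine {q2,q4,q9,q11} on symbol 0: members go to different blocks, giving {q4,q11} and {q2} and {q9}.
On input 0, block {q6,q8,q10} splits into {q6,q10} and {q8}.
On input 0, block {q1,q12} splits into {q1} and {q12}.
The partition is now stable with 8 blocks: {q0,q5} | {q4,q11} | {q6,q10} | {q1} | {q2} | {q9} | {q8} | {q12}.

8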